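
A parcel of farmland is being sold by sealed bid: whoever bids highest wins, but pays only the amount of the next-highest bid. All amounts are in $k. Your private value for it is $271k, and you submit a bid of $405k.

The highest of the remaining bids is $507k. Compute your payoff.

$0k

Your bid $405k is below the highest competing bid $507k, so you lose.
A losing bidder pays nothing and receives nothing: payoff = $0k.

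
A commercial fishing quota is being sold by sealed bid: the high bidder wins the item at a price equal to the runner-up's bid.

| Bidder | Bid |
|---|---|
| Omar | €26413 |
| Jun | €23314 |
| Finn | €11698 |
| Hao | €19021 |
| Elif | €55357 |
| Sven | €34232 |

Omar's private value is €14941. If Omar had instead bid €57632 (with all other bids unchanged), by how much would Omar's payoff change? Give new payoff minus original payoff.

−€40416

The highest bid among the other bidders is €55357; Omar's bid doesn't change that.
Original bid €26413: Omar is not highest (top rival bid is €55357); payoff €0.
Alternative bid €57632: Omar is highest, pays the top rival bid €55357; payoff €14941 − €55357 = −€40416.
Change in payoff = −€40416 − (€0) = −€40416.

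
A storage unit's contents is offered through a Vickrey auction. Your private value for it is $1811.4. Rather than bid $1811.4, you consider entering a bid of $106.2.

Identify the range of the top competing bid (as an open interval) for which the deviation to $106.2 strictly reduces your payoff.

($106.2, $1811.4)

If the competing bid is below $106.2, both bids win at the same price — no difference.
If it is above $1811.4, both bids lose — no difference.
If it lies strictly between $106.2 and $1811.4, bidding your value wins at a price below your value (positive payoff) while bidding $106.2 loses (payoff 0).
So the deviation strictly hurts on the open interval ($106.2, $1811.4).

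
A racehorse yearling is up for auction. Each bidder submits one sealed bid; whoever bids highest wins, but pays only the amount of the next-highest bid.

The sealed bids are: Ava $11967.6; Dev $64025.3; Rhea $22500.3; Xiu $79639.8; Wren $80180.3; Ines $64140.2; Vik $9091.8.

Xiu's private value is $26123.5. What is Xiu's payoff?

$0

Highest bid: Wren at $80180.3, so Wren wins.
Second-highest bid: Xiu at $79639.8 — that is the price the winner pays.
Xiu did not win, so Xiu pays nothing and receives nothing: payoff $0.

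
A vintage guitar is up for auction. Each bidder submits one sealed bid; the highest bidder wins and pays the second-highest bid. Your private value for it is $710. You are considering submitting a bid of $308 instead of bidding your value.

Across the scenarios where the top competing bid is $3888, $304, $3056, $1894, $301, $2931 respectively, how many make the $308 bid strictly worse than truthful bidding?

The deviation hurts exactly when the highest competing bid lies strictly between $308 and $710 — underbidding then forfeits a profitable win.
$3888: above both → same outcome either way.
$304: below both → same outcome either way.
$3056: above both → same outcome either way.
$1894: above both → same outcome either way.
$301: below both → same outcome either way.
$2931: above both → same outcome either way.
Count: 0.

0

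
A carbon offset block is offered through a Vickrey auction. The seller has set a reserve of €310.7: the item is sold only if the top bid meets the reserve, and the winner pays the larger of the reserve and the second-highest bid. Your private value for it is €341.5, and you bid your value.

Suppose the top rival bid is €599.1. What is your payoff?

Your bid €341.5 is below the highest competing bid €599.1, so you lose. Payoff €0.

€0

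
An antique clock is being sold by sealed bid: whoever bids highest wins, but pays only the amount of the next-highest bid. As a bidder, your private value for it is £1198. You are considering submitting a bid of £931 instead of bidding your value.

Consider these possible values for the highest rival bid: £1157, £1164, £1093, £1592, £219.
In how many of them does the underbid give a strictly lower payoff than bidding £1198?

The deviation hurts exactly when the highest competing bid lies strictly between £931 and £1198 — underbidding then forfeits a profitable win.
£1157: inside the interval → strictly worse (loss £41).
£1164: inside the interval → strictly worse (loss £34).
£1093: inside the interval → strictly worse (loss £105).
£1592: above both → same outcome either way.
£219: below both → same outcome either way.
Count: 3.

3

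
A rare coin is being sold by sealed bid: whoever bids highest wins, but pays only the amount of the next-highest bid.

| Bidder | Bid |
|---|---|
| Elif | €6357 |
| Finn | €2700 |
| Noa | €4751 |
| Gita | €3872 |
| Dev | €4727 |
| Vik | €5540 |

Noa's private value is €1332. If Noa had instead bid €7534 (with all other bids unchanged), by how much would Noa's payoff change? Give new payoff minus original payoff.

The highest bid among the other bidders is €6357; Noa's bid doesn't change that.
Original bid €4751: Noa is not highest (top rival bid is €6357); payoff €0.
Alternative bid €7534: Noa is highest, pays the top rival bid €6357; payoff €1332 − €6357 = −€5025.
Change in payoff = −€5025 − (€0) = −€5025.

−€5025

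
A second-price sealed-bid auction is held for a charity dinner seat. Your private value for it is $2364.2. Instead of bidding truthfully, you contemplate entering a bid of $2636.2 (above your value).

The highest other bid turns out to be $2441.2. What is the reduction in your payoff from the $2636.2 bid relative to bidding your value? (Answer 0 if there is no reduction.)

$77

Bidding your value $2364.2: you lose (since $2364.2 < $2441.2). Payoff $0.
Bidding $2636.2: you win and pay $2441.2. Payoff $2364.2 − $2441.2 = −$77.
The competing bid $2441.2 lies between your value and your inflated bid, so overbidding wins an item priced above your value.
Loss from deviating = $0 − (−$77) = $77.
Because the price is fixed by the runner-up's bid, deviating from your value can only change a good outcome into a bad one — never the reverse.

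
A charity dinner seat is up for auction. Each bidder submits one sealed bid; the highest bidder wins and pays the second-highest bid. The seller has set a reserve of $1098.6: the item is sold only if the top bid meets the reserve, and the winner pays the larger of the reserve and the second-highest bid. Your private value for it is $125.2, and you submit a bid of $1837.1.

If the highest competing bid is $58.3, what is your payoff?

−$973.4

Your bid $1837.1 is the highest and exceeds the reserve.
Price = max(second-highest bid, reserve) = max($58.3, $1098.6) = $1098.6.
Payoff = $125.2 − $1098.6 = −$973.4.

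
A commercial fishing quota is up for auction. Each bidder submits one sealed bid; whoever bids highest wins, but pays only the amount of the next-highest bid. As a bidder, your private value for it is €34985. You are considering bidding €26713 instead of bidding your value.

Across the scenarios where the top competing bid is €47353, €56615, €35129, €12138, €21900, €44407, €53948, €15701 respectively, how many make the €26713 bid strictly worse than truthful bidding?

0

The deviation hurts exactly when the highest competing bid lies strictly between €26713 and €34985 — underbidding then forfeits a profitable win.
€47353: above both → same outcome either way.
€56615: above both → same outcome either way.
€35129: above both → same outcome either way.
€12138: below both → same outcome either way.
€21900: below both → same outcome either way.
€44407: above both → same outcome either way.
€53948: above both → same outcome either way.
€15701: below both → same outcome either way.
Count: 0.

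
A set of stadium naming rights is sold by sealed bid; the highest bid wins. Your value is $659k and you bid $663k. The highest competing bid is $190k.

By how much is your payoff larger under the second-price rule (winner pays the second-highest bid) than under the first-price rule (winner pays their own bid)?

$473k

You have the highest bid, so you win under either rule.
Second-price: pay $190k → payoff $469k.
First-price: pay your own bid $663k → payoff −$4k.
Difference = $469k − (−$4k) = $473k.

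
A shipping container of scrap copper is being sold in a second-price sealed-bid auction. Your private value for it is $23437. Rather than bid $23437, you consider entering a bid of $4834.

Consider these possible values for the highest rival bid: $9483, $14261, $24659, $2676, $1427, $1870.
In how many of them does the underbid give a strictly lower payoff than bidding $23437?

2

The deviation hurts exactly when the highest competing bid lies strictly between $4834 and $23437 — underbidding then forfeits a profitable win.
$9483: inside the interval → strictly worse (loss $13954).
$14261: inside the interval → strictly worse (loss $9176).
$24659: above both → same outcome either way.
$2676: below both → same outcome either way.
$1427: below both → same outcome either way.
$1870: below both → same outcome either way.
Count: 2.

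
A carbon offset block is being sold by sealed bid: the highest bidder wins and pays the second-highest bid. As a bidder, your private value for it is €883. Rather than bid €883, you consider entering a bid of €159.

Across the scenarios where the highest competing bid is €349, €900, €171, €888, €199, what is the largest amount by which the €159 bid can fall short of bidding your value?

€349: truthful gives €534, deviation gives €0 → loss €534.
€900: same outcome either way → loss €0.
€171: truthful gives €712, deviation gives €0 → loss €712.
€888: same outcome either way → loss €0.
€199: truthful gives €684, deviation gives €0 → loss €684.
Maximum loss: €712.

€712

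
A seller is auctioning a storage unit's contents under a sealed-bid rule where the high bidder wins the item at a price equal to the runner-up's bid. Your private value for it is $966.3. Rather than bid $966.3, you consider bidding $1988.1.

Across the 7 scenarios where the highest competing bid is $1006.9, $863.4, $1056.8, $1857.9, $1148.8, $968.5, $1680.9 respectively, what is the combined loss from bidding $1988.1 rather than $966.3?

The deviation costs you only when the competing bid falls strictly between $966.3 and $1988.1; elsewhere both bids give the same outcome.
$1006.9: truthful payoff $0, deviation payoff −$40.6 → loss $40.6.
$863.4: outcomes coincide → loss $0.
$1056.8: truthful payoff $0, deviation payoff −$90.5 → loss $90.5.
$1857.9: truthful payoff $0, deviation payoff −$891.6 → loss $891.6.
$1148.8: truthful payoff $0, deviation payoff −$182.5 → loss $182.5.
$968.5: truthful payoff $0, deviation payoff −$2.2 → loss $2.2.
$1680.9: truthful payoff $0, deviation payoff −$714.6 → loss $714.6.
Total loss = $40.6 + $90.5 + $891.6 + $182.5 + $2.2 + $714.6 = $1922.

$1922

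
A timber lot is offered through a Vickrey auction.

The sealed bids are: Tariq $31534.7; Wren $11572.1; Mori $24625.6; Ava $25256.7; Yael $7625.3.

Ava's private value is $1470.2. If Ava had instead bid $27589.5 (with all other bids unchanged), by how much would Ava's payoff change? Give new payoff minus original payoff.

$0

The highest bid among the other bidders is $31534.7; Ava's bid doesn't change that.
Original bid $25256.7: Ava is not highest (top rival bid is $31534.7); payoff $0.
Alternative bid $27589.5: Ava is not highest (top rival bid is $31534.7); payoff $0.
Change in payoff = $0 − ($0) = $0.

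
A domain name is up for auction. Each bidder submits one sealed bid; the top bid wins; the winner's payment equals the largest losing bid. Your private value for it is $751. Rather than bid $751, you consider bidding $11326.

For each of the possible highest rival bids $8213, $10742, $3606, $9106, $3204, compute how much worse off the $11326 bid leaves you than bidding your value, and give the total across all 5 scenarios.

The deviation costs you only when the competing bid falls strictly between $751 and $11326; elsewhere both bids give the same outcome.
$8213: truthful payoff $0, deviation payoff −$7462 → loss $7462.
$10742: truthful payoff $0, deviation payoff −$9991 → loss $9991.
$3606: truthful payoff $0, deviation payoff −$2855 → loss $2855.
$9106: truthful payoff $0, deviation payoff −$8355 → loss $8355.
$3204: truthful payoff $0, deviation payoff −$2453 → loss $2453.
Total loss = $7462 + $9991 + $2855 + $8355 + $2453 = $31116.
In a second-price auction your bid sets only whether you win, not what you pay, so bidding your true value is weakly dominant.

$31116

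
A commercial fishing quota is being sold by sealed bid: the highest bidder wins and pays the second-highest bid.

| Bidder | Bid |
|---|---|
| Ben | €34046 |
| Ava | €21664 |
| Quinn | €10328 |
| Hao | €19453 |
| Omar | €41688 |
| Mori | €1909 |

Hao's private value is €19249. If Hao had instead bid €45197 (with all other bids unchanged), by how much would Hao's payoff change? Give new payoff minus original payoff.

−€22439

The highest bid among the other bidders is €41688; Hao's bid doesn't change that.
Original bid €19453: Hao is not highest (top rival bid is €41688); payoff €0.
Alternative bid €45197: Hao is highest, pays the top rival bid €41688; payoff €19249 − €41688 = −€22439.
Change in payoff = −€22439 − (€0) = −€22439.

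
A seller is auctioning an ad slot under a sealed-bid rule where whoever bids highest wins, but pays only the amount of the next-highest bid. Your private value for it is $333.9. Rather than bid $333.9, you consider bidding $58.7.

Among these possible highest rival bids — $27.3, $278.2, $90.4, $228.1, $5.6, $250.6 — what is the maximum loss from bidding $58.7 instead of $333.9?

$27.3: same outcome either way → loss $0.
$278.2: truthful gives $55.7, deviation gives $0 → loss $55.7.
$90.4: truthful gives $243.5, deviation gives $0 → loss $243.5.
$228.1: truthful gives $105.8, deviation gives $0 → loss $105.8.
$5.6: same outcome either way → loss $0.
$250.6: truthful gives $83.3, deviation gives $0 → loss $83.3.
Maximum loss: $243.5.

$243.5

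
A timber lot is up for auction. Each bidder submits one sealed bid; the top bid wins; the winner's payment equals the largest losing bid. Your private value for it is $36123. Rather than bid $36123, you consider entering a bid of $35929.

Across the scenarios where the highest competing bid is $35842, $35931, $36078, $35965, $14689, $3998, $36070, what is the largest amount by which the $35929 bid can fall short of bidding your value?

$35842: same outcome either way → loss $0.
$35931: truthful gives $192, deviation gives $0 → loss $192.
$36078: truthful gives $45, deviation gives $0 → loss $45.
$35965: truthful gives $158, deviation gives $0 → loss $158.
$14689: same outcome either way → loss $0.
$3998: same outcome either way → loss $0.
$36070: truthful gives $53, deviation gives $0 → loss $53.
Maximum loss: $192.

$192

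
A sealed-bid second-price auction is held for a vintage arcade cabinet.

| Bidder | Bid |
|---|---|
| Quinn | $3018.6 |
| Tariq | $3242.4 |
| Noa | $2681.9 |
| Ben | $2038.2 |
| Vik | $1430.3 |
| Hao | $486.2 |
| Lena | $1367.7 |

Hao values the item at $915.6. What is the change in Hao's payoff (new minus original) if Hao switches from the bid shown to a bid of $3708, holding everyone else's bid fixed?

The highest bid among the other bidders is $3242.4; Hao's bid doesn't change that.
Original bid $486.2: Hao is not highest (top rival bid is $3242.4); payoff $0.
Alternative bid $3708: Hao is highest, pays the top rival bid $3242.4; payoff $915.6 − $3242.4 = −$2326.8.
Change in payoff = −$2326.8 − ($0) = −$2326.8.

−$2326.8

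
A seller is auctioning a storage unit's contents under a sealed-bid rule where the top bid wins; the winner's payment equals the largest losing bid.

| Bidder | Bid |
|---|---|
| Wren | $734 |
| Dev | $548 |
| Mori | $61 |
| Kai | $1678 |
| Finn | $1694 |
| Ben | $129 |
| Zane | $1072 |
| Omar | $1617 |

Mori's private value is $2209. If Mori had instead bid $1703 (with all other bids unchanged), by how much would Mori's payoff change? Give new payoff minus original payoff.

The highest bid among the other bidders is $1694; Mori's bid doesn't change that.
Original bid $61: Mori is not highest (top rival bid is $1694); payoff $0.
Alternative bid $1703: Mori is highest, pays the top rival bid $1694; payoff $2209 − $1694 = $515.
Change in payoff = $515 − ($0) = $515.

$515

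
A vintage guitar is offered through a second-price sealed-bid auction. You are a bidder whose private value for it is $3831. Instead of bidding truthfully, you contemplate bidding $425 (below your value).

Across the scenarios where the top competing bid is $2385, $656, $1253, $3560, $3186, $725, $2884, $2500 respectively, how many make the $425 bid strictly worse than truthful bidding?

The deviation hurts exactly when the highest competing bid lies strictly between $425 and $3831 — underbidding then forfeits a profitable win.
$2385: inside the interval → strictly worse (loss $1446).
$656: inside the interval → strictly worse (loss $3175).
$1253: inside the interval → strictly worse (loss $2578).
$3560: inside the interval → strictly worse (loss $271).
$3186: inside the interval → strictly worse (loss $645).
$725: inside the interval → strictly worse (loss $3106).
$2884: inside the interval → strictly worse (loss $947).
$2500: inside the interval → strictly worse (loss $1331).
Count: 8.

8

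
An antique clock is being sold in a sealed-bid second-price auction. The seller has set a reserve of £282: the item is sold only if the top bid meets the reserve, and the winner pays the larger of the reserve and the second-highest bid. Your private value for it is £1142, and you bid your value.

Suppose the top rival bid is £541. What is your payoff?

Your bid £1142 is the highest and exceeds the reserve.
Price = max(second-highest bid, reserve) = max(£541, £282) = £541.
Payoff = £1142 − £541 = £601.

£601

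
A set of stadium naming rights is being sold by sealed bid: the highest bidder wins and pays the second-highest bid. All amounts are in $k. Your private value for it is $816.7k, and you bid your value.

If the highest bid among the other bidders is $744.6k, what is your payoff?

Your bid $816.7k exceeds the highest competing bid $744.6k, so you win.
In a second-price auction the winner pays the second-highest bid, $744.6k.
Payoff = value − price = $816.7k − $744.6k = $72.1k.

$72.1k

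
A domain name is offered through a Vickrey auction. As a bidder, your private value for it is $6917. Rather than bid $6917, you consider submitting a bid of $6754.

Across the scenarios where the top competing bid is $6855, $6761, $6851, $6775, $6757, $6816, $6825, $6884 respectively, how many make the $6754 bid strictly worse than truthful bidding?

The deviation hurts exactly when the highest competing bid lies strictly between $6754 and $6917 — underbidding then forfeits a profitable win.
$6855: inside the interval → strictly worse (loss $62).
$6761: inside the interval → strictly worse (loss $156).
$6851: inside the interval → strictly worse (loss $66).
$6775: inside the interval → strictly worse (loss $142).
$6757: inside the interval → strictly worse (loss $160).
$6816: inside the interval → strictly worse (loss $101).
$6825: inside the interval → strictly worse (loss $92).
$6884: inside the interval → strictly worse (loss $33).
Count: 8.

8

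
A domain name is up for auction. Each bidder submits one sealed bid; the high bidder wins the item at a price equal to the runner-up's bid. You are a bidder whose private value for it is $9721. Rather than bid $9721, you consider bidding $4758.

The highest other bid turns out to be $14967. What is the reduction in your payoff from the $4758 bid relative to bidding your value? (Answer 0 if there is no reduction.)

Bidding your value $9721: you lose (since $9721 < $14967). Payoff $0.
Bidding $4758: you lose. Payoff $0.
Difference = $0 − $0 = $0; both bids lead to the same outcome because the competing bid is above both your value and your alternative bid.
Truthful bidding weakly dominates here: raising your bid can only win items priced above your value, and lowering it can only forfeit items priced below.

$0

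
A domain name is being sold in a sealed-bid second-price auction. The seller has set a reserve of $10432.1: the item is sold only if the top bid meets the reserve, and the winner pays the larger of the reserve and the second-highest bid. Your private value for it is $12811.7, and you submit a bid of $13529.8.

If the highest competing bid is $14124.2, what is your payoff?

$0

Your bid $13529.8 is below the highest competing bid $14124.2, so you lose. Payoff $0.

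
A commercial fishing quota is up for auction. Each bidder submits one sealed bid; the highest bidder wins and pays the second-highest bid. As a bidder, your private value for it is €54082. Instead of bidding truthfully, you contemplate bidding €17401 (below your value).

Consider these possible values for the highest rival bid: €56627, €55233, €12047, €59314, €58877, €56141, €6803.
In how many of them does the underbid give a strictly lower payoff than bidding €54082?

The deviation hurts exactly when the highest competing bid lies strictly between €17401 and €54082 — underbidding then forfeits a profitable win.
€56627: above both → same outcome either way.
€55233: above both → same outcome either way.
€12047: below both → same outcome either way.
€59314: above both → same outcome either way.
€58877: above both → same outcome either way.
€56141: above both → same outcome either way.
€6803: below both → same outcome either way.
Count: 0.

0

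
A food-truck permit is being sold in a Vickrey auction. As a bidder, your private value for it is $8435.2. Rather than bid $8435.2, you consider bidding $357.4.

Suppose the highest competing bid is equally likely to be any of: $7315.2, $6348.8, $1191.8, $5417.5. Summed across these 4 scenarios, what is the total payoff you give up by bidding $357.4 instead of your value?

The deviation costs you only when the competing bid falls strictly between $357.4 and $8435.2; elsewhere both bids give the same outcome.
$7315.2: truthful payoff $1120, deviation payoff $0 → loss $1120.
$6348.8: truthful payoff $2086.4, deviation payoff $0 → loss $2086.4.
$1191.8: truthful payoff $7243.4, deviation payoff $0 → loss $7243.4.
$5417.5: truthful payoff $3017.7, deviation payoff $0 → loss $3017.7.
Total loss = $1120 + $2086.4 + $7243.4 + $3017.7 = $13467.5.
Truthful bidding weakly dominates here: raising your bid can only win items priced above your value, and lowering it can only forfeit items priced below.

$13467.5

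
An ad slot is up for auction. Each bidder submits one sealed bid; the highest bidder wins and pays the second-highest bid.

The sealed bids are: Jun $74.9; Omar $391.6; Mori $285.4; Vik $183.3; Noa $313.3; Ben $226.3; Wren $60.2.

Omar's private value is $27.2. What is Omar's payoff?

Highest bid: Omar at $391.6, so Omar wins.
Second-highest bid: Noa at $313.3 — that is the price the winner pays.
Omar's payoff = value − price = $27.2 − $313.3 = −$286.1.

−$286.1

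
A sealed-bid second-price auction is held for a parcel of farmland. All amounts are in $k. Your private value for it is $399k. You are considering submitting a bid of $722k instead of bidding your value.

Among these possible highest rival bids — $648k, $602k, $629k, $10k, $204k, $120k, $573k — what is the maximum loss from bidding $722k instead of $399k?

$249k

$648k: truthful gives $0k, deviation gives −$249k → loss $249k.
$602k: truthful gives $0k, deviation gives −$203k → loss $203k.
$629k: truthful gives $0k, deviation gives −$230k → loss $230k.
$10k: same outcome either way → loss $0k.
$204k: same outcome either way → loss $0k.
$120k: same outcome either way → loss $0k.
$573k: truthful gives $0k, deviation gives −$174k → loss $174k.
Maximum loss: $249k.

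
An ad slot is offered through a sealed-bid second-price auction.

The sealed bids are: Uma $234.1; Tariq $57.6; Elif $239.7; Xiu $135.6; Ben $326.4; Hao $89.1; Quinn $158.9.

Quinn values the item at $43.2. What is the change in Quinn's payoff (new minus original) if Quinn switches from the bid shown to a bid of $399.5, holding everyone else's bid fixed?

−$283.2

The highest bid among the other bidders is $326.4; Quinn's bid doesn't change that.
Original bid $158.9: Quinn is not highest (top rival bid is $326.4); payoff $0.
Alternative bid $399.5: Quinn is highest, pays the top rival bid $326.4; payoff $43.2 − $326.4 = −$283.2.
Change in payoff = −$283.2 − ($0) = −$283.2.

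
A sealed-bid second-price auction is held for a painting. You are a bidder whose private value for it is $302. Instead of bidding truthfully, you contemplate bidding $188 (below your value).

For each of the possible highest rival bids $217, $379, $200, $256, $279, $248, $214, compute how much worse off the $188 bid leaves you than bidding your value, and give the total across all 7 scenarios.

The deviation costs you only when the competing bid falls strictly between $188 and $302; elsewhere both bids give the same outcome.
$217: truthful payoff $85, deviation payoff $0 → loss $85.
$379: outcomes coincide → loss $0.
$200: truthful payoff $102, deviation payoff $0 → loss $102.
$256: truthful payoff $46, deviation payoff $0 → loss $46.
$279: truthful payoff $23, deviation payoff $0 → loss $23.
$248: truthful payoff $54, deviation payoff $0 → loss $54.
$214: truthful payoff $88, deviation payoff $0 → loss $88.
Total loss = $85 + $102 + $46 + $23 + $54 + $88 = $398.

$398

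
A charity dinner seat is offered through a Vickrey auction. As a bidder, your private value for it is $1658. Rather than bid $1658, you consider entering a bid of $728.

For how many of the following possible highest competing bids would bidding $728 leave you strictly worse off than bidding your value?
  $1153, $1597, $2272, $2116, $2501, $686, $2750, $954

3

The deviation hurts exactly when the highest competing bid lies strictly between $728 and $1658 — underbidding then forfeits a profitable win.
$1153: inside the interval → strictly worse (loss $505).
$1597: inside the interval → strictly worse (loss $61).
$2272: above both → same outcome either way.
$2116: above both → same outcome either way.
$2501: above both → same outcome either way.
$686: below both → same outcome either way.
$2750: above both → same outcome either way.
$954: inside the interval → strictly worse (loss $704).
Count: 3.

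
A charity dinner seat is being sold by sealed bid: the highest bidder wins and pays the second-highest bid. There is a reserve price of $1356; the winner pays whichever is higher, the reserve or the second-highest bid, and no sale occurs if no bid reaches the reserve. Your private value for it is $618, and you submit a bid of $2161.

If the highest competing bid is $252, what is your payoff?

Your bid $2161 is the highest and exceeds the reserve.
Price = max(second-highest bid, reserve) = max($252, $1356) = $1356.
Payoff = $618 − $1356 = −$738.

−$738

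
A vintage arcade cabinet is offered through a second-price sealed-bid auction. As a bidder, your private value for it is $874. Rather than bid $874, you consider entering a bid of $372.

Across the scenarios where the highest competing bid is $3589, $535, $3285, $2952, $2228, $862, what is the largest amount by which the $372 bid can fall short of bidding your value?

$339

$3589: same outcome either way → loss $0.
$535: truthful gives $339, deviation gives $0 → loss $339.
$3285: same outcome either way → loss $0.
$2952: same outcome either way → loss $0.
$2228: same outcome either way → loss $0.
$862: truthful gives $12, deviation gives $0 → loss $12.
Maximum loss: $339.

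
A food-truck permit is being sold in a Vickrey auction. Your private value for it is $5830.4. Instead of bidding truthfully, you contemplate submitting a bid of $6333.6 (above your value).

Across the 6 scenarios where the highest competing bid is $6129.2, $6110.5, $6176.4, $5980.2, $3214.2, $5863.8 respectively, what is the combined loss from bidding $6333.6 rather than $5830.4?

$1108.1

The deviation costs you only when the competing bid falls strictly between $5830.4 and $6333.6; elsewhere both bids give the same outcome.
$6129.2: truthful payoff $0, deviation payoff −$298.8 → loss $298.8.
$6110.5: truthful payoff $0, deviation payoff −$280.1 → loss $280.1.
$6176.4: truthful payoff $0, deviation payoff −$346 → loss $346.
$5980.2: truthful payoff $0, deviation payoff −$149.8 → loss $149.8.
$3214.2: outcomes coincide → loss $0.
$5863.8: truthful payoff $0, deviation payoff −$33.4 → loss $33.4.
Total loss = $298.8 + $280.1 + $346 + $149.8 + $33.4 = $1108.1.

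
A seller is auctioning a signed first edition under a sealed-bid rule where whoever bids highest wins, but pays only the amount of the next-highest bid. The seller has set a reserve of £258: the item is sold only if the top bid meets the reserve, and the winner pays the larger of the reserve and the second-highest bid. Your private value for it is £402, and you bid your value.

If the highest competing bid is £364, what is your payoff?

Your bid £402 is the highest and exceeds the reserve.
Price = max(second-highest bid, reserve) = max(£364, £258) = £364.
Payoff = £402 − £364 = £38.

£38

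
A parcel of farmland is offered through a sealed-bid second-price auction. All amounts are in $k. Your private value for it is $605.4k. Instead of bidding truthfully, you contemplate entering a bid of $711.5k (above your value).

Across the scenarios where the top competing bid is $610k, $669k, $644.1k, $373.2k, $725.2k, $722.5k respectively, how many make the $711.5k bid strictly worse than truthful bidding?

The deviation hurts exactly when the highest competing bid lies strictly between $605.4k and $711.5k — overbidding then wins at a price above your value.
$610k: inside the interval → strictly worse (loss $4.6k).
$669k: inside the interval → strictly worse (loss $63.6k).
$644.1k: inside the interval → strictly worse (loss $38.7k).
$373.2k: below both → same outcome either way.
$725.2k: above both → same outcome either way.
$722.5k: above both → same outcome either way.
Count: 3.

3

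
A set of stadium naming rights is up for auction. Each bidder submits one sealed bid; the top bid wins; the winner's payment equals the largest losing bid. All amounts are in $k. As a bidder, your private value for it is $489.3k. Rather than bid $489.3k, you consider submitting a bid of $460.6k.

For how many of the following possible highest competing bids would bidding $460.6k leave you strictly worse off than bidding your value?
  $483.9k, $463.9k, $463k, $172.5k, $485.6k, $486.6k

5

The deviation hurts exactly when the highest competing bid lies strictly between $460.6k and $489.3k — underbidding then forfeits a profitable win.
$483.9k: inside the interval → strictly worse (loss $5.4k).
$463.9k: inside the interval → strictly worse (loss $25.4k).
$463k: inside the interval → strictly worse (loss $26.3k).
$172.5k: below both → same outcome either way.
$485.6k: inside the interval → strictly worse (loss $3.7k).
$486.6k: inside the interval → strictly worse (loss $2.7k).
Count: 5.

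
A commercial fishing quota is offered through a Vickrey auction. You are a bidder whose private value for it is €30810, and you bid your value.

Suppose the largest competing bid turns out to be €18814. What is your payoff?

Your bid €30810 exceeds the highest competing bid €18814, so you win.
In a second-price auction the winner pays the second-highest bid, €18814.
Payoff = value − price = €30810 − €18814 = €11996.

€11996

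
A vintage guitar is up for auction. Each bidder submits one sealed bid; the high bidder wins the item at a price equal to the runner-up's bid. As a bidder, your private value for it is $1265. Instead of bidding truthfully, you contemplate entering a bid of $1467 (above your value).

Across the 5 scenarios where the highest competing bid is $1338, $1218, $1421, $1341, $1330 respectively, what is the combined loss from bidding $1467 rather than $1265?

$370

The deviation costs you only when the competing bid falls strictly between $1265 and $1467; elsewhere both bids give the same outcome.
$1338: truthful payoff $0, deviation payoff −$73 → loss $73.
$1218: outcomes coincide → loss $0.
$1421: truthful payoff $0, deviation payoff −$156 → loss $156.
$1341: truthful payoff $0, deviation payoff −$76 → loss $76.
$1330: truthful payoff $0, deviation payoff −$65 → loss $65.
Total loss = $73 + $156 + $76 + $65 = $370.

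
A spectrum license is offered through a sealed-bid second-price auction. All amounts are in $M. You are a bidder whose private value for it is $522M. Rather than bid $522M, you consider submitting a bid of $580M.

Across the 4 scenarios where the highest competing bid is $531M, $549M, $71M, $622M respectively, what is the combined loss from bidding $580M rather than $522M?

The deviation costs you only when the competing bid falls strictly between $522M and $580M; elsewhere both bids give the same outcome.
$531M: truthful payoff $0M, deviation payoff −$9M → loss $9M.
$549M: truthful payoff $0M, deviation payoff −$27M → loss $27M.
$71M: outcomes coincide → loss $0M.
$622M: outcomes coincide → loss $0M.
Total loss = $9M + $27M = $36M.

$36M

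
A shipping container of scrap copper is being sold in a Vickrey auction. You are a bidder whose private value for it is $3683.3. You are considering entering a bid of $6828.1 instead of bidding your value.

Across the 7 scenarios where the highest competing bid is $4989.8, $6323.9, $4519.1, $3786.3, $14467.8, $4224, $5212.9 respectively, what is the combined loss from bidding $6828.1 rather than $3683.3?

The deviation costs you only when the competing bid falls strictly between $3683.3 and $6828.1; elsewhere both bids give the same outcome.
$4989.8: truthful payoff $0, deviation payoff −$1306.5 → loss $1306.5.
$6323.9: truthful payoff $0, deviation payoff −$2640.6 → loss $2640.6.
$4519.1: truthful payoff $0, deviation payoff −$835.8 → loss $835.8.
$3786.3: truthful payoff $0, deviation payoff −$103 → loss $103.
$14467.8: outcomes coincide → loss $0.
$4224: truthful payoff $0, deviation payoff −$540.7 → loss $540.7.
$5212.9: truthful payoff $0, deviation payoff −$1529.6 → loss $1529.6.
Total loss = $1306.5 + $2640.6 + $835.8 + $103 + $540.7 + $1529.6 = $6956.2.

$6956.2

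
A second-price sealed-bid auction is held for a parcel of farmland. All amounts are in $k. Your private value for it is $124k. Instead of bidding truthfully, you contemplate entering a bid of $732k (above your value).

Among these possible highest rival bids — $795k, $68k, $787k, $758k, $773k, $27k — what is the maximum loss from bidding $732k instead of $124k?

$795k: same outcome either way → loss $0k.
$68k: same outcome either way → loss $0k.
$787k: same outcome either way → loss $0k.
$758k: same outcome either way → loss $0k.
$773k: same outcome either way → loss $0k.
$27k: same outcome either way → loss $0k.
Maximum loss: $0k.

$0k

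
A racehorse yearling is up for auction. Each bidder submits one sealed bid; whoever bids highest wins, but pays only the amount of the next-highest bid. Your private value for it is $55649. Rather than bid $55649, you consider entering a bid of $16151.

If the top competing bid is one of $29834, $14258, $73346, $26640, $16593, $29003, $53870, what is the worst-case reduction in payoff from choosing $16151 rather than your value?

$39056

$29834: truthful gives $25815, deviation gives $0 → loss $25815.
$14258: same outcome either way → loss $0.
$73346: same outcome either way → loss $0.
$26640: truthful gives $29009, deviation gives $0 → loss $29009.
$16593: truthful gives $39056, deviation gives $0 → loss $39056.
$29003: truthful gives $26646, deviation gives $0 → loss $26646.
$53870: truthful gives $1779, deviation gives $0 → loss $1779.
Maximum loss: $39056.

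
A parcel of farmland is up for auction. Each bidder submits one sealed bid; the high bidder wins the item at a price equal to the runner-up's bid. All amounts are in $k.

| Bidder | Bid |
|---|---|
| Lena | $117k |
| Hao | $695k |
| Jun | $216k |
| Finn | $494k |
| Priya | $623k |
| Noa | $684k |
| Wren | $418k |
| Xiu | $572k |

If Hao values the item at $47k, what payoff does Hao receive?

−$637k

Highest bid: Hao at $695k, so Hao wins.
Second-highest bid: Noa at $684k — that is the price the winner pays.
Hao's payoff = value − price = $47k − $684k = −$637k.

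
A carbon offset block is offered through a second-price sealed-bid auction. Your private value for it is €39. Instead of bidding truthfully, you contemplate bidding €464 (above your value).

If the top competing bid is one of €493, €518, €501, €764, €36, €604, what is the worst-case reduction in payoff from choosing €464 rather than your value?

€0

€493: same outcome either way → loss €0.
€518: same outcome either way → loss €0.
€501: same outcome either way → loss €0.
€764: same outcome either way → loss €0.
€36: same outcome either way → loss €0.
€604: same outcome either way → loss €0.
Maximum loss: €0.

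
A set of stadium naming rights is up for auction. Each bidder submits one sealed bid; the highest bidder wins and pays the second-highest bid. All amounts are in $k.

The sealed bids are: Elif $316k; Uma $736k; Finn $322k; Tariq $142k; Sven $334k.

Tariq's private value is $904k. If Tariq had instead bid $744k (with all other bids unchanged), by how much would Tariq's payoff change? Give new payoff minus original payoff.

$168k

The highest bid among the other bidders is $736k; Tariq's bid doesn't change that.
Original bid $142k: Tariq is not highest (top rival bid is $736k); payoff $0k.
Alternative bid $744k: Tariq is highest, pays the top rival bid $736k; payoff $904k − $736k = $168k.
Change in payoff = $168k − ($0k) = $168k.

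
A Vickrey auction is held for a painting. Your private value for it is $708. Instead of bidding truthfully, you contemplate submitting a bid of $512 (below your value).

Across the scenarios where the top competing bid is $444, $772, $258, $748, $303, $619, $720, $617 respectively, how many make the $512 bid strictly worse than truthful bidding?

The deviation hurts exactly when the highest competing bid lies strictly between $512 and $708 — underbidding then forfeits a profitable win.
$444: below both → same outcome either way.
$772: above both → same outcome either way.
$258: below both → same outcome either way.
$748: above both → same outcome either way.
$303: below both → same outcome either way.
$619: inside the interval → strictly worse (loss $89).
$720: above both → same outcome either way.
$617: inside the interval → strictly worse (loss $91).
Count: 2.

2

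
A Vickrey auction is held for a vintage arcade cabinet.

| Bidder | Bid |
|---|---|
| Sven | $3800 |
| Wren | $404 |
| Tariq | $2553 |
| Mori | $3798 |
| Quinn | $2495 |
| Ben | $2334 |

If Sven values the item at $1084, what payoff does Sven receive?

Highest bid: Sven at $3800, so Sven wins.
Second-highest bid: Mori at $3798 — that is the price the winner pays.
Sven's payoff = value − price = $1084 − $3798 = −$2714.

−$2714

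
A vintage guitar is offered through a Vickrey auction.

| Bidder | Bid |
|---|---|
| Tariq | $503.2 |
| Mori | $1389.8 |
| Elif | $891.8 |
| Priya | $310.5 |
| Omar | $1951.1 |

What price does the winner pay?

$1389.8

Highest bid: Omar at $1951.1, so Omar wins.
Second-highest bid: Mori at $1389.8 — that is the price the winner pays.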